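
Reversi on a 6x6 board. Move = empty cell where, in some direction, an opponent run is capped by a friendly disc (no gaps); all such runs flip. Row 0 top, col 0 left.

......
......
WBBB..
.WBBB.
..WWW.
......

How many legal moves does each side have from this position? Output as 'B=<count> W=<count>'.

-- B to move --
(1,0): no bracket -> illegal
(1,1): no bracket -> illegal
(3,0): flips 1 -> legal
(3,5): no bracket -> illegal
(4,0): flips 1 -> legal
(4,1): flips 1 -> legal
(4,5): no bracket -> illegal
(5,1): flips 1 -> legal
(5,2): flips 2 -> legal
(5,3): flips 1 -> legal
(5,4): flips 2 -> legal
(5,5): flips 1 -> legal
B mobility = 8
-- W to move --
(1,0): flips 2 -> legal
(1,1): flips 3 -> legal
(1,2): flips 2 -> legal
(1,3): flips 3 -> legal
(1,4): no bracket -> illegal
(2,4): flips 5 -> legal
(2,5): flips 1 -> legal
(3,0): no bracket -> illegal
(3,5): flips 3 -> legal
(4,1): no bracket -> illegal
(4,5): no bracket -> illegal
W mobility = 7

Answer: B=8 W=7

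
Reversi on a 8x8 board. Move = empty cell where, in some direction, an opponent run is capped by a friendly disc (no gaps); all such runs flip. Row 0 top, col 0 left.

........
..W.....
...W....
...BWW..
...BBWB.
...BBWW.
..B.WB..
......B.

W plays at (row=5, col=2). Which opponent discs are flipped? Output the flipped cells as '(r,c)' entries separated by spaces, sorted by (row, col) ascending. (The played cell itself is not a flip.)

Dir NW: first cell '.' (not opp) -> no flip
Dir N: first cell '.' (not opp) -> no flip
Dir NE: opp run (4,3) capped by W -> flip
Dir W: first cell '.' (not opp) -> no flip
Dir E: opp run (5,3) (5,4) capped by W -> flip
Dir SW: first cell '.' (not opp) -> no flip
Dir S: opp run (6,2), next='.' -> no flip
Dir SE: first cell '.' (not opp) -> no flip

Answer: (4,3) (5,3) (5,4)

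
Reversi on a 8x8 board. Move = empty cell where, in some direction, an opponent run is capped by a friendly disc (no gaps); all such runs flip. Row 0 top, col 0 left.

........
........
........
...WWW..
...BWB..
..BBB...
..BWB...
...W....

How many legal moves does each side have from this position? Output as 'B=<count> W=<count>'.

Answer: B=6 W=11

Derivation:
-- B to move --
(2,2): no bracket -> illegal
(2,3): flips 2 -> legal
(2,4): flips 2 -> legal
(2,5): flips 2 -> legal
(2,6): flips 2 -> legal
(3,2): no bracket -> illegal
(3,6): no bracket -> illegal
(4,2): no bracket -> illegal
(4,6): no bracket -> illegal
(5,5): no bracket -> illegal
(7,2): flips 1 -> legal
(7,4): flips 1 -> legal
B mobility = 6
-- W to move --
(3,2): no bracket -> illegal
(3,6): flips 2 -> legal
(4,1): flips 1 -> legal
(4,2): flips 1 -> legal
(4,6): flips 1 -> legal
(5,1): flips 1 -> legal
(5,5): flips 2 -> legal
(5,6): flips 1 -> legal
(6,1): flips 3 -> legal
(6,5): flips 1 -> legal
(7,1): flips 2 -> legal
(7,2): no bracket -> illegal
(7,4): flips 2 -> legal
(7,5): no bracket -> illegal
W mobility = 11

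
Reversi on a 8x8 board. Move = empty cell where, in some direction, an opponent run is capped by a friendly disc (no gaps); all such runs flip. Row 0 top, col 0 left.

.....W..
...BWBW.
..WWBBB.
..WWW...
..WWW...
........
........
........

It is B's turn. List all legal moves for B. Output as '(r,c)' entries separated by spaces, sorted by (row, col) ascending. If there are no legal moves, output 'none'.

Answer: (0,3) (0,4) (0,6) (0,7) (1,7) (2,1) (3,1) (5,1) (5,2) (5,3) (5,4)

Derivation:
(0,3): flips 1 -> legal
(0,4): flips 1 -> legal
(0,6): flips 1 -> legal
(0,7): flips 1 -> legal
(1,1): no bracket -> illegal
(1,2): no bracket -> illegal
(1,7): flips 1 -> legal
(2,1): flips 2 -> legal
(2,7): no bracket -> illegal
(3,1): flips 1 -> legal
(3,5): no bracket -> illegal
(4,1): no bracket -> illegal
(4,5): no bracket -> illegal
(5,1): flips 2 -> legal
(5,2): flips 2 -> legal
(5,3): flips 3 -> legal
(5,4): flips 2 -> legal
(5,5): no bracket -> illegal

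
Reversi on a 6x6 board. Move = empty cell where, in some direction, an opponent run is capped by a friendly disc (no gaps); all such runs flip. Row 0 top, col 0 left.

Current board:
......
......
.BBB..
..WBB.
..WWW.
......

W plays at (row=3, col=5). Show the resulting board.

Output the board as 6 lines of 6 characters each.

Place W at (3,5); scan 8 dirs for brackets.
Dir NW: first cell '.' (not opp) -> no flip
Dir N: first cell '.' (not opp) -> no flip
Dir NE: edge -> no flip
Dir W: opp run (3,4) (3,3) capped by W -> flip
Dir E: edge -> no flip
Dir SW: first cell 'W' (not opp) -> no flip
Dir S: first cell '.' (not opp) -> no flip
Dir SE: edge -> no flip
All flips: (3,3) (3,4)

Answer: ......
......
.BBB..
..WWWW
..WWW.
......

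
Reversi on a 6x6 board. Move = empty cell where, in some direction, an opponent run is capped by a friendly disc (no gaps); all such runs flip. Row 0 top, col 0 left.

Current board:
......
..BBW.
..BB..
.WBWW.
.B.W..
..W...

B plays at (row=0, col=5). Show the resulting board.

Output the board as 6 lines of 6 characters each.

Place B at (0,5); scan 8 dirs for brackets.
Dir NW: edge -> no flip
Dir N: edge -> no flip
Dir NE: edge -> no flip
Dir W: first cell '.' (not opp) -> no flip
Dir E: edge -> no flip
Dir SW: opp run (1,4) capped by B -> flip
Dir S: first cell '.' (not opp) -> no flip
Dir SE: edge -> no flip
All flips: (1,4)

Answer: .....B
..BBB.
..BB..
.WBWW.
.B.W..
..W...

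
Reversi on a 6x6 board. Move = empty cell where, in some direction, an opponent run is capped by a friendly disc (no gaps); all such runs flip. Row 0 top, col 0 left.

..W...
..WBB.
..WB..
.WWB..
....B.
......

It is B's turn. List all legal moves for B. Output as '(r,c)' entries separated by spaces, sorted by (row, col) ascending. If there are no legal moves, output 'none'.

(0,1): flips 1 -> legal
(0,3): no bracket -> illegal
(1,1): flips 2 -> legal
(2,0): no bracket -> illegal
(2,1): flips 1 -> legal
(3,0): flips 2 -> legal
(4,0): flips 2 -> legal
(4,1): flips 1 -> legal
(4,2): no bracket -> illegal
(4,3): no bracket -> illegal

Answer: (0,1) (1,1) (2,1) (3,0) (4,0) (4,1)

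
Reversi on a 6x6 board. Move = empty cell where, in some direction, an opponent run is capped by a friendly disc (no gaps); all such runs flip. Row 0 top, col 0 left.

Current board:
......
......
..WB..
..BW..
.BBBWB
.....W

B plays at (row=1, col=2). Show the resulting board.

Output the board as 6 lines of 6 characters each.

Place B at (1,2); scan 8 dirs for brackets.
Dir NW: first cell '.' (not opp) -> no flip
Dir N: first cell '.' (not opp) -> no flip
Dir NE: first cell '.' (not opp) -> no flip
Dir W: first cell '.' (not opp) -> no flip
Dir E: first cell '.' (not opp) -> no flip
Dir SW: first cell '.' (not opp) -> no flip
Dir S: opp run (2,2) capped by B -> flip
Dir SE: first cell 'B' (not opp) -> no flip
All flips: (2,2)

Answer: ......
..B...
..BB..
..BW..
.BBBWB
.....W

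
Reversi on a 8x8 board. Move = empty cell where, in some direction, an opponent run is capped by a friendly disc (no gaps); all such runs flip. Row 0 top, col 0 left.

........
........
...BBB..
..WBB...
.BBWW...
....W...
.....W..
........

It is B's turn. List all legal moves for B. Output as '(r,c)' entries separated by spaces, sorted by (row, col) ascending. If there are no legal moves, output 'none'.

Answer: (2,2) (3,1) (4,5) (5,2) (5,3) (5,5) (6,4)

Derivation:
(2,1): no bracket -> illegal
(2,2): flips 1 -> legal
(3,1): flips 1 -> legal
(3,5): no bracket -> illegal
(4,5): flips 2 -> legal
(5,2): flips 1 -> legal
(5,3): flips 1 -> legal
(5,5): flips 1 -> legal
(5,6): no bracket -> illegal
(6,3): no bracket -> illegal
(6,4): flips 2 -> legal
(6,6): no bracket -> illegal
(7,4): no bracket -> illegal
(7,5): no bracket -> illegal
(7,6): no bracket -> illegal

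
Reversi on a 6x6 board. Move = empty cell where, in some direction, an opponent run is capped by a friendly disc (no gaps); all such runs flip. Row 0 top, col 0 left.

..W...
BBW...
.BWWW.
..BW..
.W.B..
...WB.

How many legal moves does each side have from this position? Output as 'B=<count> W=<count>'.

-- B to move --
(0,1): no bracket -> illegal
(0,3): flips 1 -> legal
(1,3): flips 3 -> legal
(1,4): flips 1 -> legal
(1,5): no bracket -> illegal
(2,5): flips 3 -> legal
(3,0): no bracket -> illegal
(3,1): no bracket -> illegal
(3,4): flips 1 -> legal
(3,5): no bracket -> illegal
(4,0): no bracket -> illegal
(4,2): no bracket -> illegal
(4,4): flips 2 -> legal
(5,0): flips 1 -> legal
(5,1): no bracket -> illegal
(5,2): flips 1 -> legal
B mobility = 8
-- W to move --
(0,0): flips 1 -> legal
(0,1): no bracket -> illegal
(2,0): flips 2 -> legal
(3,0): flips 1 -> legal
(3,1): flips 1 -> legal
(3,4): no bracket -> illegal
(4,2): flips 1 -> legal
(4,4): no bracket -> illegal
(4,5): no bracket -> illegal
(5,2): no bracket -> illegal
(5,5): flips 1 -> legal
W mobility = 6

Answer: B=8 W=6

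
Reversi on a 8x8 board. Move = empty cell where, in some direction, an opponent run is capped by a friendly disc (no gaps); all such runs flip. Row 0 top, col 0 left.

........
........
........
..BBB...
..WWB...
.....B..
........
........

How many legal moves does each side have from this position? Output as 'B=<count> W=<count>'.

-- B to move --
(3,1): no bracket -> illegal
(4,1): flips 2 -> legal
(5,1): flips 1 -> legal
(5,2): flips 2 -> legal
(5,3): flips 1 -> legal
(5,4): flips 1 -> legal
B mobility = 5
-- W to move --
(2,1): flips 1 -> legal
(2,2): flips 1 -> legal
(2,3): flips 1 -> legal
(2,4): flips 1 -> legal
(2,5): flips 1 -> legal
(3,1): no bracket -> illegal
(3,5): no bracket -> illegal
(4,1): no bracket -> illegal
(4,5): flips 1 -> legal
(4,6): no bracket -> illegal
(5,3): no bracket -> illegal
(5,4): no bracket -> illegal
(5,6): no bracket -> illegal
(6,4): no bracket -> illegal
(6,5): no bracket -> illegal
(6,6): no bracket -> illegal
W mobility = 6

Answer: B=5 W=6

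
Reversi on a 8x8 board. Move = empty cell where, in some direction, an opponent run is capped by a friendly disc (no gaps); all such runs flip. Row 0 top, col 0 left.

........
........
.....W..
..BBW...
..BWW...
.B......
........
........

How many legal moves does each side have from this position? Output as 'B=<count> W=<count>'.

-- B to move --
(1,4): no bracket -> illegal
(1,5): no bracket -> illegal
(1,6): no bracket -> illegal
(2,3): no bracket -> illegal
(2,4): no bracket -> illegal
(2,6): no bracket -> illegal
(3,5): flips 1 -> legal
(3,6): no bracket -> illegal
(4,5): flips 2 -> legal
(5,2): no bracket -> illegal
(5,3): flips 1 -> legal
(5,4): flips 1 -> legal
(5,5): flips 1 -> legal
B mobility = 5
-- W to move --
(2,1): flips 1 -> legal
(2,2): flips 1 -> legal
(2,3): flips 1 -> legal
(2,4): no bracket -> illegal
(3,1): flips 2 -> legal
(4,0): no bracket -> illegal
(4,1): flips 1 -> legal
(5,0): no bracket -> illegal
(5,2): no bracket -> illegal
(5,3): no bracket -> illegal
(6,0): no bracket -> illegal
(6,1): no bracket -> illegal
(6,2): no bracket -> illegal
W mobility = 5

Answer: B=5 W=5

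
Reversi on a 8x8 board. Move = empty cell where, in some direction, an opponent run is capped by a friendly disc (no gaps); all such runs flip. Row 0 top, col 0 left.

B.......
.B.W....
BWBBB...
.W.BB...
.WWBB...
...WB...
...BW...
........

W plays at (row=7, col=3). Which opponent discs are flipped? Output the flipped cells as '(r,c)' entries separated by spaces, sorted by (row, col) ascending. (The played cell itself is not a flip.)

Answer: (6,3)

Derivation:
Dir NW: first cell '.' (not opp) -> no flip
Dir N: opp run (6,3) capped by W -> flip
Dir NE: first cell 'W' (not opp) -> no flip
Dir W: first cell '.' (not opp) -> no flip
Dir E: first cell '.' (not opp) -> no flip
Dir SW: edge -> no flip
Dir S: edge -> no flip
Dir SE: edge -> no flip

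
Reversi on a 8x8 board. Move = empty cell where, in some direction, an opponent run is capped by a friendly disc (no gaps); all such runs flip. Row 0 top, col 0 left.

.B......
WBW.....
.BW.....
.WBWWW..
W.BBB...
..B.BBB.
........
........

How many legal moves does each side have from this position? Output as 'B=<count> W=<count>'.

Answer: B=11 W=10

Derivation:
-- B to move --
(0,0): no bracket -> illegal
(0,2): flips 2 -> legal
(0,3): flips 1 -> legal
(1,3): flips 1 -> legal
(2,0): flips 1 -> legal
(2,3): flips 3 -> legal
(2,4): flips 2 -> legal
(2,5): flips 1 -> legal
(2,6): flips 1 -> legal
(3,0): flips 1 -> legal
(3,6): flips 3 -> legal
(4,1): flips 1 -> legal
(4,5): no bracket -> illegal
(4,6): no bracket -> illegal
(5,0): no bracket -> illegal
(5,1): no bracket -> illegal
B mobility = 11
-- W to move --
(0,0): flips 1 -> legal
(0,2): no bracket -> illegal
(2,0): flips 1 -> legal
(2,3): no bracket -> illegal
(3,0): flips 1 -> legal
(4,1): no bracket -> illegal
(4,5): no bracket -> illegal
(4,6): no bracket -> illegal
(4,7): no bracket -> illegal
(5,1): flips 1 -> legal
(5,3): flips 3 -> legal
(5,7): no bracket -> illegal
(6,1): flips 2 -> legal
(6,2): flips 3 -> legal
(6,3): no bracket -> illegal
(6,4): flips 2 -> legal
(6,5): flips 4 -> legal
(6,6): flips 2 -> legal
(6,7): no bracket -> illegal
W mobility = 10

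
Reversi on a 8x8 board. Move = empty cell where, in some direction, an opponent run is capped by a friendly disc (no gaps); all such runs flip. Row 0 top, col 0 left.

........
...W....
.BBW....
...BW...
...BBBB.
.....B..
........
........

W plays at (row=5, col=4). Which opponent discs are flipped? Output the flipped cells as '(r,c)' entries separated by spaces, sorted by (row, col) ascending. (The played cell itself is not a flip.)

Dir NW: opp run (4,3), next='.' -> no flip
Dir N: opp run (4,4) capped by W -> flip
Dir NE: opp run (4,5), next='.' -> no flip
Dir W: first cell '.' (not opp) -> no flip
Dir E: opp run (5,5), next='.' -> no flip
Dir SW: first cell '.' (not opp) -> no flip
Dir S: first cell '.' (not opp) -> no flip
Dir SE: first cell '.' (not opp) -> no flip

Answer: (4,4)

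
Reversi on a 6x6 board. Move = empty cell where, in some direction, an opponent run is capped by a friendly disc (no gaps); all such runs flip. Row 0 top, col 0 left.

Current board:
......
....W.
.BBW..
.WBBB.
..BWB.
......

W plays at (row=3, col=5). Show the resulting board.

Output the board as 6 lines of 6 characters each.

Answer: ......
....W.
.BBW..
.WWWWW
..BWB.
......

Derivation:
Place W at (3,5); scan 8 dirs for brackets.
Dir NW: first cell '.' (not opp) -> no flip
Dir N: first cell '.' (not opp) -> no flip
Dir NE: edge -> no flip
Dir W: opp run (3,4) (3,3) (3,2) capped by W -> flip
Dir E: edge -> no flip
Dir SW: opp run (4,4), next='.' -> no flip
Dir S: first cell '.' (not opp) -> no flip
Dir SE: edge -> no flip
All flips: (3,2) (3,3) (3,4)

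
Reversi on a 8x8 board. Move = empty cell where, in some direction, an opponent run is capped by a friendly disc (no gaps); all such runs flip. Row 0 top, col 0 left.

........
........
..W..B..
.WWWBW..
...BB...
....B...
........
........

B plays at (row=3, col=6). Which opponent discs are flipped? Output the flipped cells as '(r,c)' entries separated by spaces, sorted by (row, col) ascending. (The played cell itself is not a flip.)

Answer: (3,5)

Derivation:
Dir NW: first cell 'B' (not opp) -> no flip
Dir N: first cell '.' (not opp) -> no flip
Dir NE: first cell '.' (not opp) -> no flip
Dir W: opp run (3,5) capped by B -> flip
Dir E: first cell '.' (not opp) -> no flip
Dir SW: first cell '.' (not opp) -> no flip
Dir S: first cell '.' (not opp) -> no flip
Dir SE: first cell '.' (not opp) -> no flip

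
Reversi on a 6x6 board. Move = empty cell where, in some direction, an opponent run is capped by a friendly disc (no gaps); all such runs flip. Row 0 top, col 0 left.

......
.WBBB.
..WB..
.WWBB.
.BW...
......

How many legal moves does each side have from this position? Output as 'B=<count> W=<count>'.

-- B to move --
(0,0): flips 2 -> legal
(0,1): no bracket -> illegal
(0,2): no bracket -> illegal
(1,0): flips 1 -> legal
(2,0): no bracket -> illegal
(2,1): flips 2 -> legal
(3,0): flips 2 -> legal
(4,0): flips 2 -> legal
(4,3): flips 1 -> legal
(5,1): flips 1 -> legal
(5,2): flips 3 -> legal
(5,3): no bracket -> illegal
B mobility = 8
-- W to move --
(0,1): no bracket -> illegal
(0,2): flips 1 -> legal
(0,3): no bracket -> illegal
(0,4): flips 1 -> legal
(0,5): flips 2 -> legal
(1,5): flips 3 -> legal
(2,1): no bracket -> illegal
(2,4): flips 2 -> legal
(2,5): no bracket -> illegal
(3,0): no bracket -> illegal
(3,5): flips 2 -> legal
(4,0): flips 1 -> legal
(4,3): no bracket -> illegal
(4,4): flips 1 -> legal
(4,5): no bracket -> illegal
(5,0): flips 1 -> legal
(5,1): flips 1 -> legal
(5,2): no bracket -> illegal
W mobility = 10

Answer: B=8 W=10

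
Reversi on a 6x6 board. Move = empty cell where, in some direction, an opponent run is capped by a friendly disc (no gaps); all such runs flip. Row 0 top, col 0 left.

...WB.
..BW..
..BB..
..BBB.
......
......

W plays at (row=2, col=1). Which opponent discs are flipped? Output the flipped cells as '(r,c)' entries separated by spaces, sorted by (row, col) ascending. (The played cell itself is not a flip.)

Answer: (1,2)

Derivation:
Dir NW: first cell '.' (not opp) -> no flip
Dir N: first cell '.' (not opp) -> no flip
Dir NE: opp run (1,2) capped by W -> flip
Dir W: first cell '.' (not opp) -> no flip
Dir E: opp run (2,2) (2,3), next='.' -> no flip
Dir SW: first cell '.' (not opp) -> no flip
Dir S: first cell '.' (not opp) -> no flip
Dir SE: opp run (3,2), next='.' -> no flip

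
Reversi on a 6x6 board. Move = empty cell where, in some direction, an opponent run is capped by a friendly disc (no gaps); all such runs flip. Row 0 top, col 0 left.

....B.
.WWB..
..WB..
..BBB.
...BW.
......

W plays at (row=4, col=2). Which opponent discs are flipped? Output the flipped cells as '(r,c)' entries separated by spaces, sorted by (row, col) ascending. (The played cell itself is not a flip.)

Dir NW: first cell '.' (not opp) -> no flip
Dir N: opp run (3,2) capped by W -> flip
Dir NE: opp run (3,3), next='.' -> no flip
Dir W: first cell '.' (not opp) -> no flip
Dir E: opp run (4,3) capped by W -> flip
Dir SW: first cell '.' (not opp) -> no flip
Dir S: first cell '.' (not opp) -> no flip
Dir SE: first cell '.' (not opp) -> no flip

Answer: (3,2) (4,3)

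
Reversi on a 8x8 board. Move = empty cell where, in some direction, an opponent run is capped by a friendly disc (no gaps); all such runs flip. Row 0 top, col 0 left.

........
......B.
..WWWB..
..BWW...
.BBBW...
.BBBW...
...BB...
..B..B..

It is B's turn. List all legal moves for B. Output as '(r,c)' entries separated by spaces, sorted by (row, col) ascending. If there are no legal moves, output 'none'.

Answer: (1,2) (1,3) (1,4) (1,5) (2,1) (3,5) (4,5) (5,5) (6,5)

Derivation:
(1,1): no bracket -> illegal
(1,2): flips 1 -> legal
(1,3): flips 2 -> legal
(1,4): flips 5 -> legal
(1,5): flips 2 -> legal
(2,1): flips 3 -> legal
(3,1): no bracket -> illegal
(3,5): flips 3 -> legal
(4,5): flips 2 -> legal
(5,5): flips 1 -> legal
(6,5): flips 1 -> legal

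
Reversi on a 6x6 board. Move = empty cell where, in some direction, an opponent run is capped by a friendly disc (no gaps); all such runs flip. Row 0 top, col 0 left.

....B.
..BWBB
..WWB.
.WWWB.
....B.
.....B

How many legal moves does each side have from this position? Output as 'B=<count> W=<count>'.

Answer: B=7 W=7

Derivation:
-- B to move --
(0,2): flips 1 -> legal
(0,3): no bracket -> illegal
(1,1): flips 2 -> legal
(2,0): no bracket -> illegal
(2,1): flips 2 -> legal
(3,0): flips 3 -> legal
(4,0): flips 3 -> legal
(4,1): flips 2 -> legal
(4,2): flips 3 -> legal
(4,3): no bracket -> illegal
B mobility = 7
-- W to move --
(0,1): flips 1 -> legal
(0,2): flips 1 -> legal
(0,3): no bracket -> illegal
(0,5): flips 1 -> legal
(1,1): flips 1 -> legal
(2,1): no bracket -> illegal
(2,5): flips 1 -> legal
(3,5): flips 2 -> legal
(4,3): no bracket -> illegal
(4,5): flips 1 -> legal
(5,3): no bracket -> illegal
(5,4): no bracket -> illegal
W mobility = 7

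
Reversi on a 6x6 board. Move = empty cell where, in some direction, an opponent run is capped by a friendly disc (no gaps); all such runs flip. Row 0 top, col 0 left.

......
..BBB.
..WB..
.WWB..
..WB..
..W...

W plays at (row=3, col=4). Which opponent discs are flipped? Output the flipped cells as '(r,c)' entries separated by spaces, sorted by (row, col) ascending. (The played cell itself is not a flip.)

Answer: (3,3) (4,3)

Derivation:
Dir NW: opp run (2,3) (1,2), next='.' -> no flip
Dir N: first cell '.' (not opp) -> no flip
Dir NE: first cell '.' (not opp) -> no flip
Dir W: opp run (3,3) capped by W -> flip
Dir E: first cell '.' (not opp) -> no flip
Dir SW: opp run (4,3) capped by W -> flip
Dir S: first cell '.' (not opp) -> no flip
Dir SE: first cell '.' (not opp) -> no flip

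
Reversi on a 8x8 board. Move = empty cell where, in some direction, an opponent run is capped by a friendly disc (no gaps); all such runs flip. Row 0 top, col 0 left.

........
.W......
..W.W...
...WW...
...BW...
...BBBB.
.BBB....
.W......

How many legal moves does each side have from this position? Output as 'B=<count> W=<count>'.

Answer: B=6 W=6

Derivation:
-- B to move --
(0,0): flips 4 -> legal
(0,1): no bracket -> illegal
(0,2): no bracket -> illegal
(1,0): no bracket -> illegal
(1,2): no bracket -> illegal
(1,3): no bracket -> illegal
(1,4): flips 3 -> legal
(1,5): no bracket -> illegal
(2,0): no bracket -> illegal
(2,1): no bracket -> illegal
(2,3): flips 1 -> legal
(2,5): flips 1 -> legal
(3,1): no bracket -> illegal
(3,2): no bracket -> illegal
(3,5): flips 1 -> legal
(4,2): no bracket -> illegal
(4,5): flips 1 -> legal
(6,0): no bracket -> illegal
(7,0): no bracket -> illegal
(7,2): no bracket -> illegal
B mobility = 6
-- W to move --
(3,2): no bracket -> illegal
(4,2): flips 1 -> legal
(4,5): no bracket -> illegal
(4,6): no bracket -> illegal
(4,7): no bracket -> illegal
(5,0): no bracket -> illegal
(5,1): flips 1 -> legal
(5,2): flips 1 -> legal
(5,7): no bracket -> illegal
(6,0): no bracket -> illegal
(6,4): flips 1 -> legal
(6,5): no bracket -> illegal
(6,6): flips 1 -> legal
(6,7): no bracket -> illegal
(7,0): no bracket -> illegal
(7,2): no bracket -> illegal
(7,3): flips 3 -> legal
(7,4): no bracket -> illegal
W mobility = 6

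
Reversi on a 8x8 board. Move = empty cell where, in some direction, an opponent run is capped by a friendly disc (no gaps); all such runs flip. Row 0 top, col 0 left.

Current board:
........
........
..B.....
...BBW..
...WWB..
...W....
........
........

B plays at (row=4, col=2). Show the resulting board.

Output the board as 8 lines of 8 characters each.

Place B at (4,2); scan 8 dirs for brackets.
Dir NW: first cell '.' (not opp) -> no flip
Dir N: first cell '.' (not opp) -> no flip
Dir NE: first cell 'B' (not opp) -> no flip
Dir W: first cell '.' (not opp) -> no flip
Dir E: opp run (4,3) (4,4) capped by B -> flip
Dir SW: first cell '.' (not opp) -> no flip
Dir S: first cell '.' (not opp) -> no flip
Dir SE: opp run (5,3), next='.' -> no flip
All flips: (4,3) (4,4)

Answer: ........
........
..B.....
...BBW..
..BBBB..
...W....
........
........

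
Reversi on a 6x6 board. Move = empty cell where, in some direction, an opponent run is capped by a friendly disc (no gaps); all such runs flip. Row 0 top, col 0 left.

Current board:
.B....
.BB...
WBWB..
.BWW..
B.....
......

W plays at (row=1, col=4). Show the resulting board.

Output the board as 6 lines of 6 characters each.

Place W at (1,4); scan 8 dirs for brackets.
Dir NW: first cell '.' (not opp) -> no flip
Dir N: first cell '.' (not opp) -> no flip
Dir NE: first cell '.' (not opp) -> no flip
Dir W: first cell '.' (not opp) -> no flip
Dir E: first cell '.' (not opp) -> no flip
Dir SW: opp run (2,3) capped by W -> flip
Dir S: first cell '.' (not opp) -> no flip
Dir SE: first cell '.' (not opp) -> no flip
All flips: (2,3)

Answer: .B....
.BB.W.
WBWW..
.BWW..
B.....
......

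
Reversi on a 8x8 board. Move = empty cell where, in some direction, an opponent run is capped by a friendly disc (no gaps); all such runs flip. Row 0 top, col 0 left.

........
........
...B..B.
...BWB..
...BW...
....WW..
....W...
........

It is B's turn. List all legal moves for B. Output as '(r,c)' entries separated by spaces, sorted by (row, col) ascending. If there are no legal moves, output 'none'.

(2,4): no bracket -> illegal
(2,5): flips 1 -> legal
(4,5): flips 2 -> legal
(4,6): no bracket -> illegal
(5,3): flips 1 -> legal
(5,6): no bracket -> illegal
(6,3): no bracket -> illegal
(6,5): flips 1 -> legal
(6,6): flips 2 -> legal
(7,3): no bracket -> illegal
(7,4): no bracket -> illegal
(7,5): no bracket -> illegal

Answer: (2,5) (4,5) (5,3) (6,5) (6,6)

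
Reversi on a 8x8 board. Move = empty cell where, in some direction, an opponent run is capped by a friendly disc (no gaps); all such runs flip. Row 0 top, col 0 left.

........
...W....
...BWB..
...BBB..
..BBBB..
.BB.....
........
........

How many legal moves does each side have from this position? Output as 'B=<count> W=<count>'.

Answer: B=4 W=6

Derivation:
-- B to move --
(0,2): flips 2 -> legal
(0,3): flips 1 -> legal
(0,4): no bracket -> illegal
(1,2): no bracket -> illegal
(1,4): flips 1 -> legal
(1,5): flips 1 -> legal
(2,2): no bracket -> illegal
B mobility = 4
-- W to move --
(1,2): no bracket -> illegal
(1,4): no bracket -> illegal
(1,5): no bracket -> illegal
(1,6): no bracket -> illegal
(2,2): flips 1 -> legal
(2,6): flips 1 -> legal
(3,1): no bracket -> illegal
(3,2): no bracket -> illegal
(3,6): no bracket -> illegal
(4,0): no bracket -> illegal
(4,1): no bracket -> illegal
(4,6): flips 1 -> legal
(5,0): no bracket -> illegal
(5,3): flips 3 -> legal
(5,4): flips 2 -> legal
(5,5): no bracket -> illegal
(5,6): no bracket -> illegal
(6,0): flips 3 -> legal
(6,1): no bracket -> illegal
(6,2): no bracket -> illegal
(6,3): no bracket -> illegal
W mobility = 6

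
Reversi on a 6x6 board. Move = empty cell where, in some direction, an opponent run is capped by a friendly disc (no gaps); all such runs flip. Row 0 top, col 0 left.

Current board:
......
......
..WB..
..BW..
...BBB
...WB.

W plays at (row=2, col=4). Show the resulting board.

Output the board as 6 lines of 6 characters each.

Place W at (2,4); scan 8 dirs for brackets.
Dir NW: first cell '.' (not opp) -> no flip
Dir N: first cell '.' (not opp) -> no flip
Dir NE: first cell '.' (not opp) -> no flip
Dir W: opp run (2,3) capped by W -> flip
Dir E: first cell '.' (not opp) -> no flip
Dir SW: first cell 'W' (not opp) -> no flip
Dir S: first cell '.' (not opp) -> no flip
Dir SE: first cell '.' (not opp) -> no flip
All flips: (2,3)

Answer: ......
......
..WWW.
..BW..
...BBB
...WB.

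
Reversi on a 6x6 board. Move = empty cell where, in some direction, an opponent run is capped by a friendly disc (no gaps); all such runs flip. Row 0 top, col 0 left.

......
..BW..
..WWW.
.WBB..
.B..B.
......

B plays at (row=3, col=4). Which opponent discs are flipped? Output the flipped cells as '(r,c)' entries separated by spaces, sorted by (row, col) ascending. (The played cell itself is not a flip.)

Answer: (2,3)

Derivation:
Dir NW: opp run (2,3) capped by B -> flip
Dir N: opp run (2,4), next='.' -> no flip
Dir NE: first cell '.' (not opp) -> no flip
Dir W: first cell 'B' (not opp) -> no flip
Dir E: first cell '.' (not opp) -> no flip
Dir SW: first cell '.' (not opp) -> no flip
Dir S: first cell 'B' (not opp) -> no flip
Dir SE: first cell '.' (not opp) -> no flip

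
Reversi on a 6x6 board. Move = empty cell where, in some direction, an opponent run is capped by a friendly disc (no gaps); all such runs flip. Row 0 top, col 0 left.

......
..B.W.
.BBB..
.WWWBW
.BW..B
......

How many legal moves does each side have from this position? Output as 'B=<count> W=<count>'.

Answer: B=7 W=8

Derivation:
-- B to move --
(0,3): no bracket -> illegal
(0,4): no bracket -> illegal
(0,5): flips 1 -> legal
(1,3): no bracket -> illegal
(1,5): no bracket -> illegal
(2,0): no bracket -> illegal
(2,4): no bracket -> illegal
(2,5): flips 1 -> legal
(3,0): flips 3 -> legal
(4,0): flips 1 -> legal
(4,3): flips 3 -> legal
(4,4): flips 1 -> legal
(5,1): no bracket -> illegal
(5,2): flips 2 -> legal
(5,3): no bracket -> illegal
B mobility = 7
-- W to move --
(0,1): no bracket -> illegal
(0,2): flips 2 -> legal
(0,3): no bracket -> illegal
(1,0): flips 1 -> legal
(1,1): flips 2 -> legal
(1,3): flips 2 -> legal
(2,0): no bracket -> illegal
(2,4): no bracket -> illegal
(2,5): no bracket -> illegal
(3,0): no bracket -> illegal
(4,0): flips 1 -> legal
(4,3): no bracket -> illegal
(4,4): no bracket -> illegal
(5,0): flips 1 -> legal
(5,1): flips 1 -> legal
(5,2): no bracket -> illegal
(5,4): no bracket -> illegal
(5,5): flips 1 -> legal
W mobility = 8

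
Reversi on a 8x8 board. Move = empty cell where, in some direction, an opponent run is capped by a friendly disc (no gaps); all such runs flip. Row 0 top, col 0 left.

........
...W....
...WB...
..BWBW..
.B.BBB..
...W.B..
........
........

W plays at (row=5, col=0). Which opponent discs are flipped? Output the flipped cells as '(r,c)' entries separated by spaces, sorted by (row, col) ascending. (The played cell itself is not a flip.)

Answer: (3,2) (4,1)

Derivation:
Dir NW: edge -> no flip
Dir N: first cell '.' (not opp) -> no flip
Dir NE: opp run (4,1) (3,2) capped by W -> flip
Dir W: edge -> no flip
Dir E: first cell '.' (not opp) -> no flip
Dir SW: edge -> no flip
Dir S: first cell '.' (not opp) -> no flip
Dir SE: first cell '.' (not opp) -> no flip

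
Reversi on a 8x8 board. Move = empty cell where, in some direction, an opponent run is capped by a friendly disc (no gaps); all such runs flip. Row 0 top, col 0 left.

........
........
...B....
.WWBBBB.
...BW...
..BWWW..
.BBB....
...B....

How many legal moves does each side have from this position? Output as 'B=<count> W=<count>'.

Answer: B=8 W=10

Derivation:
-- B to move --
(2,0): no bracket -> illegal
(2,1): flips 1 -> legal
(2,2): no bracket -> illegal
(3,0): flips 2 -> legal
(4,0): no bracket -> illegal
(4,1): flips 1 -> legal
(4,2): no bracket -> illegal
(4,5): flips 2 -> legal
(4,6): no bracket -> illegal
(5,6): flips 3 -> legal
(6,4): flips 2 -> legal
(6,5): flips 1 -> legal
(6,6): flips 2 -> legal
B mobility = 8
-- W to move --
(1,2): no bracket -> illegal
(1,3): flips 3 -> legal
(1,4): flips 1 -> legal
(2,2): flips 1 -> legal
(2,4): flips 1 -> legal
(2,5): no bracket -> illegal
(2,6): flips 1 -> legal
(2,7): no bracket -> illegal
(3,7): flips 4 -> legal
(4,1): no bracket -> illegal
(4,2): flips 1 -> legal
(4,5): no bracket -> illegal
(4,6): no bracket -> illegal
(4,7): no bracket -> illegal
(5,0): no bracket -> illegal
(5,1): flips 1 -> legal
(6,0): no bracket -> illegal
(6,4): no bracket -> illegal
(7,0): no bracket -> illegal
(7,1): flips 1 -> legal
(7,2): flips 1 -> legal
(7,4): no bracket -> illegal
W mobility = 10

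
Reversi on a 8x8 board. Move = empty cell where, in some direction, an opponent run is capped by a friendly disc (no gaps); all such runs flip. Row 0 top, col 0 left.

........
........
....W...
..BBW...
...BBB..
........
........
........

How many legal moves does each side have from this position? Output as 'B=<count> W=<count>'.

Answer: B=5 W=5

Derivation:
-- B to move --
(1,3): no bracket -> illegal
(1,4): flips 2 -> legal
(1,5): flips 1 -> legal
(2,3): flips 1 -> legal
(2,5): flips 1 -> legal
(3,5): flips 1 -> legal
B mobility = 5
-- W to move --
(2,1): no bracket -> illegal
(2,2): no bracket -> illegal
(2,3): no bracket -> illegal
(3,1): flips 2 -> legal
(3,5): no bracket -> illegal
(3,6): no bracket -> illegal
(4,1): no bracket -> illegal
(4,2): flips 1 -> legal
(4,6): no bracket -> illegal
(5,2): flips 1 -> legal
(5,3): no bracket -> illegal
(5,4): flips 1 -> legal
(5,5): no bracket -> illegal
(5,6): flips 1 -> legal
W mobility = 5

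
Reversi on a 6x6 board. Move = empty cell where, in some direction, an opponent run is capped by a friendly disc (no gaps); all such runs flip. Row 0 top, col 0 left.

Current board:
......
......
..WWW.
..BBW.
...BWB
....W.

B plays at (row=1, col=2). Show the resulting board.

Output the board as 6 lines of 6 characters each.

Answer: ......
..B...
..BBW.
..BBB.
...BWB
....W.

Derivation:
Place B at (1,2); scan 8 dirs for brackets.
Dir NW: first cell '.' (not opp) -> no flip
Dir N: first cell '.' (not opp) -> no flip
Dir NE: first cell '.' (not opp) -> no flip
Dir W: first cell '.' (not opp) -> no flip
Dir E: first cell '.' (not opp) -> no flip
Dir SW: first cell '.' (not opp) -> no flip
Dir S: opp run (2,2) capped by B -> flip
Dir SE: opp run (2,3) (3,4) capped by B -> flip
All flips: (2,2) (2,3) (3,4)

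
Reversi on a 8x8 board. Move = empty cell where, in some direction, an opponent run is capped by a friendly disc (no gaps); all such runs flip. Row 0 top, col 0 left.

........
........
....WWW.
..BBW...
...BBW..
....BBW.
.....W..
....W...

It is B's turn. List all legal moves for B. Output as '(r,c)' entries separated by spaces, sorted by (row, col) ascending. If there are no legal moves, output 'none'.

Answer: (1,4) (1,5) (1,6) (3,5) (3,6) (4,6) (5,7) (7,5) (7,6)

Derivation:
(1,3): no bracket -> illegal
(1,4): flips 2 -> legal
(1,5): flips 1 -> legal
(1,6): flips 2 -> legal
(1,7): no bracket -> illegal
(2,3): no bracket -> illegal
(2,7): no bracket -> illegal
(3,5): flips 2 -> legal
(3,6): flips 1 -> legal
(3,7): no bracket -> illegal
(4,6): flips 1 -> legal
(4,7): no bracket -> illegal
(5,7): flips 1 -> legal
(6,3): no bracket -> illegal
(6,4): no bracket -> illegal
(6,6): no bracket -> illegal
(6,7): no bracket -> illegal
(7,3): no bracket -> illegal
(7,5): flips 1 -> legal
(7,6): flips 1 -> legal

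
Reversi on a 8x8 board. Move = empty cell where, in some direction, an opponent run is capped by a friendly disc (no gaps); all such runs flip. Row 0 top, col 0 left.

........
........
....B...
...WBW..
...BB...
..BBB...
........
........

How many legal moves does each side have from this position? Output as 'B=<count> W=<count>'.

-- B to move --
(2,2): flips 1 -> legal
(2,3): flips 1 -> legal
(2,5): no bracket -> illegal
(2,6): flips 1 -> legal
(3,2): flips 1 -> legal
(3,6): flips 1 -> legal
(4,2): flips 1 -> legal
(4,5): no bracket -> illegal
(4,6): flips 1 -> legal
B mobility = 7
-- W to move --
(1,3): flips 1 -> legal
(1,4): no bracket -> illegal
(1,5): flips 1 -> legal
(2,3): no bracket -> illegal
(2,5): no bracket -> illegal
(3,2): no bracket -> illegal
(4,1): no bracket -> illegal
(4,2): no bracket -> illegal
(4,5): no bracket -> illegal
(5,1): no bracket -> illegal
(5,5): flips 1 -> legal
(6,1): no bracket -> illegal
(6,2): flips 2 -> legal
(6,3): flips 2 -> legal
(6,4): no bracket -> illegal
(6,5): no bracket -> illegal
W mobility = 5

Answer: B=7 W=5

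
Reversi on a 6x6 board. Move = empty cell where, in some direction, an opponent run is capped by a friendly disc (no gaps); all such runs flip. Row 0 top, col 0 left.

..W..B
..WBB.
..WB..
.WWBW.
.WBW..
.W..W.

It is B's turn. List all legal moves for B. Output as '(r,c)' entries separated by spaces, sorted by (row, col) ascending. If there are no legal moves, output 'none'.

(0,1): flips 1 -> legal
(0,3): no bracket -> illegal
(1,1): flips 2 -> legal
(2,0): flips 1 -> legal
(2,1): flips 1 -> legal
(2,4): no bracket -> illegal
(2,5): no bracket -> illegal
(3,0): flips 2 -> legal
(3,5): flips 1 -> legal
(4,0): flips 3 -> legal
(4,4): flips 1 -> legal
(4,5): flips 1 -> legal
(5,0): flips 2 -> legal
(5,2): no bracket -> illegal
(5,3): flips 1 -> legal
(5,5): no bracket -> illegal

Answer: (0,1) (1,1) (2,0) (2,1) (3,0) (3,5) (4,0) (4,4) (4,5) (5,0) (5,3)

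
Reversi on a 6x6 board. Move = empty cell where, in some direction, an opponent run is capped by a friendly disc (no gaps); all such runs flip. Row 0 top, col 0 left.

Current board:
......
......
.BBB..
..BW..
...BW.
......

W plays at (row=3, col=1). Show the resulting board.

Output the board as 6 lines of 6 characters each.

Place W at (3,1); scan 8 dirs for brackets.
Dir NW: first cell '.' (not opp) -> no flip
Dir N: opp run (2,1), next='.' -> no flip
Dir NE: opp run (2,2), next='.' -> no flip
Dir W: first cell '.' (not opp) -> no flip
Dir E: opp run (3,2) capped by W -> flip
Dir SW: first cell '.' (not opp) -> no flip
Dir S: first cell '.' (not opp) -> no flip
Dir SE: first cell '.' (not opp) -> no flip
All flips: (3,2)

Answer: ......
......
.BBB..
.WWW..
...BW.
......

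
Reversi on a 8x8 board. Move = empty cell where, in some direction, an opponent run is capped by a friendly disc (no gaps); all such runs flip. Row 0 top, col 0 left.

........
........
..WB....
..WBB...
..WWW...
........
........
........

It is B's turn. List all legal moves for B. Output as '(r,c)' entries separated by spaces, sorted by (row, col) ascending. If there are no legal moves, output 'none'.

(1,1): flips 1 -> legal
(1,2): no bracket -> illegal
(1,3): no bracket -> illegal
(2,1): flips 1 -> legal
(3,1): flips 1 -> legal
(3,5): no bracket -> illegal
(4,1): flips 1 -> legal
(4,5): no bracket -> illegal
(5,1): flips 1 -> legal
(5,2): flips 1 -> legal
(5,3): flips 1 -> legal
(5,4): flips 1 -> legal
(5,5): flips 1 -> legal

Answer: (1,1) (2,1) (3,1) (4,1) (5,1) (5,2) (5,3) (5,4) (5,5)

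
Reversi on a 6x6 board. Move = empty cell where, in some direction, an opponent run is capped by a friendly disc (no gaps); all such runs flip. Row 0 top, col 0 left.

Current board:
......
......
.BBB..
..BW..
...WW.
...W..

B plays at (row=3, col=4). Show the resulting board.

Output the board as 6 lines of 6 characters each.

Place B at (3,4); scan 8 dirs for brackets.
Dir NW: first cell 'B' (not opp) -> no flip
Dir N: first cell '.' (not opp) -> no flip
Dir NE: first cell '.' (not opp) -> no flip
Dir W: opp run (3,3) capped by B -> flip
Dir E: first cell '.' (not opp) -> no flip
Dir SW: opp run (4,3), next='.' -> no flip
Dir S: opp run (4,4), next='.' -> no flip
Dir SE: first cell '.' (not opp) -> no flip
All flips: (3,3)

Answer: ......
......
.BBB..
..BBB.
...WW.
...W..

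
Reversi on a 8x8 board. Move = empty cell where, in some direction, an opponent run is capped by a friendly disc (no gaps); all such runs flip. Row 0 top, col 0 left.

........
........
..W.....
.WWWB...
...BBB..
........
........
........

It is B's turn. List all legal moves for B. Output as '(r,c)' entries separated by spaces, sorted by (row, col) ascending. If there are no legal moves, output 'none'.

(1,1): flips 2 -> legal
(1,2): no bracket -> illegal
(1,3): no bracket -> illegal
(2,0): no bracket -> illegal
(2,1): flips 1 -> legal
(2,3): flips 1 -> legal
(2,4): no bracket -> illegal
(3,0): flips 3 -> legal
(4,0): no bracket -> illegal
(4,1): no bracket -> illegal
(4,2): no bracket -> illegal

Answer: (1,1) (2,1) (2,3) (3,0)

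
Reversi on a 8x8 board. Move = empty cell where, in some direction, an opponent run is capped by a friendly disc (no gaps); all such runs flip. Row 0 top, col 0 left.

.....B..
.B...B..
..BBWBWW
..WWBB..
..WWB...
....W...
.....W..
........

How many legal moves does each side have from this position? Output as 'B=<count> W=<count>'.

-- B to move --
(1,3): flips 1 -> legal
(1,4): flips 1 -> legal
(1,6): no bracket -> illegal
(1,7): flips 1 -> legal
(2,1): no bracket -> illegal
(3,1): flips 2 -> legal
(3,6): no bracket -> illegal
(3,7): flips 1 -> legal
(4,1): flips 3 -> legal
(4,5): no bracket -> illegal
(5,1): flips 3 -> legal
(5,2): flips 3 -> legal
(5,3): flips 2 -> legal
(5,5): no bracket -> illegal
(5,6): no bracket -> illegal
(6,3): no bracket -> illegal
(6,4): flips 1 -> legal
(6,6): no bracket -> illegal
(7,4): no bracket -> illegal
(7,5): no bracket -> illegal
(7,6): no bracket -> illegal
B mobility = 10
-- W to move --
(0,0): flips 2 -> legal
(0,1): no bracket -> illegal
(0,2): no bracket -> illegal
(0,4): flips 1 -> legal
(0,6): flips 1 -> legal
(1,0): no bracket -> illegal
(1,2): flips 1 -> legal
(1,3): flips 1 -> legal
(1,4): flips 1 -> legal
(1,6): flips 2 -> legal
(2,0): no bracket -> illegal
(2,1): flips 2 -> legal
(3,1): no bracket -> illegal
(3,6): flips 2 -> legal
(4,5): flips 1 -> legal
(4,6): flips 1 -> legal
(5,3): flips 2 -> legal
(5,5): flips 1 -> legal
W mobility = 13

Answer: B=10 W=13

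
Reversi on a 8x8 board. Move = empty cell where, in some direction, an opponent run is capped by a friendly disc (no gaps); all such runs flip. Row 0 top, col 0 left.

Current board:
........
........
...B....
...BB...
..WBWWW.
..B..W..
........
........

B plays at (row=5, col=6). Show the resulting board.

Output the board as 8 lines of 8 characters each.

Answer: ........
........
...B....
...BB...
..WBWBW.
..B..WB.
........
........

Derivation:
Place B at (5,6); scan 8 dirs for brackets.
Dir NW: opp run (4,5) capped by B -> flip
Dir N: opp run (4,6), next='.' -> no flip
Dir NE: first cell '.' (not opp) -> no flip
Dir W: opp run (5,5), next='.' -> no flip
Dir E: first cell '.' (not opp) -> no flip
Dir SW: first cell '.' (not opp) -> no flip
Dir S: first cell '.' (not opp) -> no flip
Dir SE: first cell '.' (not opp) -> no flip
All flips: (4,5)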